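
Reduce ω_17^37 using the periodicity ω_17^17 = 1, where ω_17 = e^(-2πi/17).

Since ω_17^17 = 1, powers reduce modulo 17.
37 mod 17 = 3
So ω_17^37 = ω_17^3 = e^(-2πi·3/17)

ω_17^37 = ω_17^3 = 0.4457-0.8952i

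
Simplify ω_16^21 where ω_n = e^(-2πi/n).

Since ω_16^16 = 1, powers reduce modulo 16.
21 mod 16 = 5
So ω_16^21 = ω_16^5 = e^(-2πi·5/16)

ω_16^21 = ω_16^5 = -0.3827-0.9239i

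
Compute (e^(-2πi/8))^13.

Since ω_8^8 = 1, powers reduce modulo 8.
13 mod 8 = 5
So ω_8^13 = ω_8^5 = e^(-2πi·5/8)

ω_8^13 = ω_8^5 = -0.7071+0.7071i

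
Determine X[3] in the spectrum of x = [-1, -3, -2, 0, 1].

X[3] = Σ(n=0 to 4) x[n] · ω_5^(3n) where ω_5 = e^(-2πi/5)
= (-1)·ω_5^0 + (-3)·ω_5^3 + (-2)·ω_5^6 + (0)·ω_5^9 + (1)·ω_5^12

X[3] = -0.4490i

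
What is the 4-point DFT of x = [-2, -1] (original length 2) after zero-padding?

Original 2-point DFT: [-3, -1]
Zero-padded 4-point DFT provides frequency interpolation.

DFT_4([x, 0, ...]) = [-3, -2+1i, -1, -2-1i]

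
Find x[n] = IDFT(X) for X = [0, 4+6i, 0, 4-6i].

x[n] = (1/4) Σ(k=0 to 3) X[k] · e^(2πikn/4)

Computing each x[n]:
x[0] = 2
x[1] = -3
x[2] = -2
x[3] = 3

x = [2, -3, -2, 3]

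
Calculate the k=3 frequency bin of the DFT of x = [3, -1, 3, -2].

X[3] = Σ(n=0 to 3) x[n] · ω_4^(3n) where ω_4 = e^(-2πi/4)
= (3)·ω_4^0 + (-1)·ω_4^3 + (3)·ω_4^6 + (-2)·ω_4^9

X[3] = 1i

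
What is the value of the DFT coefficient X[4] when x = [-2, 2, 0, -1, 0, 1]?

X[4] = Σ(n=0 to 5) x[n] · ω_6^(4n) where ω_6 = e^(-2πi/6)
= (-2)·ω_6^0 + (2)·ω_6^4 + (0)·ω_6^8 + (-1)·ω_6^12 + (0)·ω_6^16 + (1)·ω_6^20

X[4] = -4.5000+0.8660i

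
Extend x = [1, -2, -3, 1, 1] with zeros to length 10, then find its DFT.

Original 5-point DFT: [-2, 2.3090+5.2043i, 1.1910-2.0409i, 1.1910+2.0409i, 2.3090-5.2043i]
Zero-padded 10-point DFT provides frequency interpolation.

DFT_10([x, 0, ...]) = [-2, -2.6631+2.4899i, 2.3090+5.2043i, 5.1631-0.2245i, 1.1910-2.0409i, 0, 1.1910+2.0409i, 5.1631+0.2245i, 2.3090-5.2043i, -2.6631-2.4899i]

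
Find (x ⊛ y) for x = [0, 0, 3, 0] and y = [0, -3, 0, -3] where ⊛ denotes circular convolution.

(x ⊛ y)[n] = Σ(m=0 to 3) x[m] · y[(n-m) mod 4]

Computing each output sample:
(x ⊛ y)[0] = 0
(x ⊛ y)[1] = -9
(x ⊛ y)[2] = 0
(x ⊛ y)[3] = -9

x ⊛ y = [0, -9, 0, -9]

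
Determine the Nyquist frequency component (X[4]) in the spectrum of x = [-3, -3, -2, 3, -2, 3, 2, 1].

X[4] = Σ(n=0 to 7) x[n] · ω_8^(4n) where ω_8 = e^(-2πi/8)
= (-3)·ω_8^0 + (-3)·ω_8^4 + (-2)·ω_8^8 + (3)·ω_8^12 + (-2)·ω_8^16 + (3)·ω_8^20 + (2)·ω_8^24 + (1)·ω_8^28

X[4] = -9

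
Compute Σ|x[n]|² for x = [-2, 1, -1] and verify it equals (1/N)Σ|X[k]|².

Time domain:
Σ|x[n]|² = |-2|² + |1|² + |-1|² = 6.0000

Frequency domain:
(1/3)Σ|X[k]|² = (1/3)(|-2|² + |-2.0000-1.7321i|² + |-2.0000+1.7321i|²) = (1/3)·18.0000 = 6.0000

Both sides agree, confirming Parseval's theorem.

Σ|x[n]|² = (1/N)Σ|X[k]|² = 6.0000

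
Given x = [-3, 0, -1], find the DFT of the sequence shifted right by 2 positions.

Time shift by 2: X_shifted[k] = ω_3^(2k) · X[k]
Shifted x = [0, -1, -3]

DFT(x[n-2]) = [-4, 2.0000-1.7321i, 2.0000+1.7321i]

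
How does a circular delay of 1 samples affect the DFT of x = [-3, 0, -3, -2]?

Time shift by 1: X_shifted[k] = ω_4^(1k) · X[k]
Shifted x = [-2, -3, 0, -3]

DFT(x[n-1]) = [-8, -2, 4, -2]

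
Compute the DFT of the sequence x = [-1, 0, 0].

X[k] = Σ(n=0 to 2) x[n] · ω_3^(nk)
where ω_3 = e^(-2πi/3)

Computing each X[k]:
X[0] = -1
X[1] = -1
X[2] = -1

X = [-1, -1, -1]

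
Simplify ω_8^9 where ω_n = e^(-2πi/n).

Since ω_8^8 = 1, powers reduce modulo 8.
9 mod 8 = 1
So ω_8^9 = ω_8^1 = e^(-2πi·1/8)

ω_8^9 = ω_8^1 = 0.7071-0.7071i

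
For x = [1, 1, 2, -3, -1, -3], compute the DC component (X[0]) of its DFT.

X[0] = Σ(n=0 to 5) x[n] · ω_6^0 = Σ x[n]
= (1) + (1) + (2) + (-3) + (-1) + (-3)

X[0] = -3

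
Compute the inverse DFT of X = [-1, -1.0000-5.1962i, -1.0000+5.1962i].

x[n] = (1/3) Σ(k=0 to 2) X[k] · e^(2πikn/3)

Computing each x[n]:
x[0] = -1
x[1] = 3
x[2] = -3

x = [-1, 3, -3]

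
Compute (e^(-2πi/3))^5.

Since ω_3^3 = 1, powers reduce modulo 3.
5 mod 3 = 2
So ω_3^5 = ω_3^2 = e^(-2πi·2/3)

ω_3^5 = ω_3^2 = -0.5000+0.8660i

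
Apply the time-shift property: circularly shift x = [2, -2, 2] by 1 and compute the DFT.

Time shift by 1: X_shifted[k] = ω_3^(1k) · X[k]
Shifted x = [2, 2, -2]

DFT(x[n-1]) = [2, 2.0000-3.4641i, 2.0000+3.4641i]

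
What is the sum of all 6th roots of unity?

Sum of all nth roots of unity equals 0 for n > 1 (geometric series with r ≠ 1).

0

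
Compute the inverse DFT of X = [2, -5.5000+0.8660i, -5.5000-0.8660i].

x[n] = (1/3) Σ(k=0 to 2) X[k] · e^(2πikn/3)

Computing each x[n]:
x[0] = -3
x[1] = 2
x[2] = 3

x = [-3, 2, 3]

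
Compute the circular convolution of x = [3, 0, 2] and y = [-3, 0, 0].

(x ⊛ y)[n] = Σ(m=0 to 2) x[m] · y[(n-m) mod 3]

Computing each output sample:
(x ⊛ y)[0] = -9
(x ⊛ y)[1] = 0
(x ⊛ y)[2] = -6

x ⊛ y = [-9, 0, -6]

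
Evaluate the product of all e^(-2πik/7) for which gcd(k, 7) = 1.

The primitive 7th roots of unity are ω_7^k for k coprime to 7: k ∈ {1, 2, 3, 4, 5, 6}
Their product equals the constant term of the cyclotomic polynomial Φ_7(x) up to sign.
For n ≥ 3, the product of all primitive nth roots of unity is 1. (For n=1 it is 1; for n=2 it is -1.)

1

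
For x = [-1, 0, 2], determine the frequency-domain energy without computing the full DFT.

Parseval: Σ|x[n]|² = (1/N)Σ|X[k]|², so Σ|X[k]|² = N·Σ|x[n]|² = 3·5.0000

Σ|X[k]|² = N·Σ|x[n]|² = 3·5.0000 = 15.0000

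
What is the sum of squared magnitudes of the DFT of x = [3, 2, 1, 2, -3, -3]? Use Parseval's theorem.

Parseval: Σ|x[n]|² = (1/N)Σ|X[k]|², so Σ|X[k]|² = N·Σ|x[n]|² = 6·36.0000

Σ|X[k]|² = N·Σ|x[n]|² = 6·36.0000 = 216.0000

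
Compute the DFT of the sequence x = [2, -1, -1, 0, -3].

X[k] = Σ(n=0 to 4) x[n] · ω_5^(nk)
where ω_5 = e^(-2πi/5)

Computing each X[k]:
X[0] = -3
X[1] = 1.5729-1.3143i
X[2] = 4.9271-2.1266i
X[3] = 4.9271+2.1266i
X[4] = 1.5729+1.3143i

X = [-3, 1.5729-1.3143i, 4.9271-2.1266i, 4.9271+2.1266i, 1.5729+1.3143i]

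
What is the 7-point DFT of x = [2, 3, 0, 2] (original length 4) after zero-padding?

Original 4-point DFT: [7, 2-1i, -3, 2+1i]
Zero-padded 7-point DFT provides frequency interpolation.

DFT_7([x, 0, ...]) = [7, 2.0685-3.2133i, 2.5794-1.3611i, -1.1479-3.2515i, -1.1479+3.2515i, 2.5794+1.3611i, 2.0685+3.2133i]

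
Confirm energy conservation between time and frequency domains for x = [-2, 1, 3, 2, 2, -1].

Time domain:
Σ|x[n]|² = |-2|² + |1|² + |3|² + |2|² + |2|² + |-1|² = 23.0000

Frequency domain:
(1/6)Σ|X[k]|² = (1/6)(|5|² + |-6.5000-2.5981i|² + |-2.5000-0.8660i|² + |1|² + |-2.5000+0.8660i|² + |-6.5000+2.5981i|²) = (1/6)·138.0000 = 23.0000

Both sides agree, confirming Parseval's theorem.

Σ|x[n]|² = (1/N)Σ|X[k]|² = 23.0000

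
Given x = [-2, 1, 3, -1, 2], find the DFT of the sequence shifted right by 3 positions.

Time shift by 3: X_shifted[k] = ω_5^(3k) · X[k]
Shifted x = [3, -1, 2, -2, 1]

DFT(x[n-3]) = [3, 3.0000-0.4490i, 3.0000+4.9798i, 3.0000-4.9798i, 3.0000+0.4490i]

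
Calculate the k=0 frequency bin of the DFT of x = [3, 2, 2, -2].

X[0] = Σ(n=0 to 3) x[n] · ω_4^0 = Σ x[n]
= (3) + (2) + (2) + (-2)

X[0] = 5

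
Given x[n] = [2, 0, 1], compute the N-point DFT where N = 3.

X[k] = Σ(n=0 to 2) x[n] · ω_3^(nk)
where ω_3 = e^(-2πi/3)

Computing each X[k]:
X[0] = 3
X[1] = 1.5000+0.8660i
X[2] = 1.5000-0.8660i

X = [3, 1.5000+0.8660i, 1.5000-0.8660i]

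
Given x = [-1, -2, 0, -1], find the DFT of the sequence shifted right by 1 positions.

Time shift by 1: X_shifted[k] = ω_4^(1k) · X[k]
Shifted x = [-1, -1, -2, 0]

DFT(x[n-1]) = [-4, 1+1i, -2, 1-1i]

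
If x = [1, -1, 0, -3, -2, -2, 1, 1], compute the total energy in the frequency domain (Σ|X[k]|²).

Parseval: Σ|x[n]|² = (1/N)Σ|X[k]|², so Σ|X[k]|² = N·Σ|x[n]|² = 8·21.0000

Σ|X[k]|² = N·Σ|x[n]|² = 8·21.0000 = 168.0000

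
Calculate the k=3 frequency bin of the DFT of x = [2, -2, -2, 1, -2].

X[3] = Σ(n=0 to 4) x[n] · ω_5^(3n) where ω_5 = e^(-2πi/5)
= (2)·ω_5^0 + (-2)·ω_5^3 + (-2)·ω_5^6 + (1)·ω_5^9 + (-2)·ω_5^12

X[3] = 4.9271+2.8532i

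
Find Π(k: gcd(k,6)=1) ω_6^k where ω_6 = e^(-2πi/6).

The primitive 6th roots of unity are ω_6^k for k coprime to 6: k ∈ {1, 5}
Their product equals the constant term of the cyclotomic polynomial Φ_6(x) up to sign.
For n ≥ 3, the product of all primitive nth roots of unity is 1. (For n=1 it is 1; for n=2 it is -1.)

1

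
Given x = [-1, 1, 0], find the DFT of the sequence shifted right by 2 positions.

Time shift by 2: X_shifted[k] = ω_3^(2k) · X[k]
Shifted x = [1, 0, -1]

DFT(x[n-2]) = [0, 1.5000-0.8660i, 1.5000+0.8660i]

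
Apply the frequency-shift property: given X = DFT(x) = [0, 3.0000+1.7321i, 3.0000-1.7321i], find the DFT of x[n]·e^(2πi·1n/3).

Modulation property: DFT(ω_3^(-1n)·x[n]) = X[(k-1) mod 3], so circularly shift X by 1 positions.

X[k-1] = [3.0000-1.7321i, 0, 3.0000+1.7321i]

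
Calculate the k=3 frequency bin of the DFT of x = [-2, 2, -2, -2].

X[3] = Σ(n=0 to 3) x[n] · ω_4^(3n) where ω_4 = e^(-2πi/4)
= (-2)·ω_4^0 + (2)·ω_4^3 + (-2)·ω_4^6 + (-2)·ω_4^9

X[3] = 4i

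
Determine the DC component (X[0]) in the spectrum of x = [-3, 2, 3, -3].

X[0] = Σ(n=0 to 3) x[n] · ω_4^0 = Σ x[n]
= (-3) + (2) + (3) + (-3)

X[0] = -1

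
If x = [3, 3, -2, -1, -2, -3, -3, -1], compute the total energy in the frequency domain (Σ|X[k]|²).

Parseval: Σ|x[n]|² = (1/N)Σ|X[k]|², so Σ|X[k]|² = N·Σ|x[n]|² = 8·46.0000

Σ|X[k]|² = N·Σ|x[n]|² = 8·46.0000 = 368.0000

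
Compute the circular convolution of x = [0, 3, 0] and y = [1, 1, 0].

(x ⊛ y)[n] = Σ(m=0 to 2) x[m] · y[(n-m) mod 3]

Computing each output sample:
(x ⊛ y)[0] = 0
(x ⊛ y)[1] = 3
(x ⊛ y)[2] = 3

x ⊛ y = [0, 3, 3]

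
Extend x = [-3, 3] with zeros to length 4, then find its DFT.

Original 2-point DFT: [0, -6]
Zero-padded 4-point DFT provides frequency interpolation.

DFT_4([x, 0, ...]) = [0, -3-3i, -6, -3+3i]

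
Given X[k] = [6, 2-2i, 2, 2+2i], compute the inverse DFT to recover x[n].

x[n] = (1/4) Σ(k=0 to 3) X[k] · e^(2πikn/4)

Computing each x[n]:
x[0] = 3
x[1] = 2
x[2] = 1
x[3] = 0

x = [3, 2, 1, 0]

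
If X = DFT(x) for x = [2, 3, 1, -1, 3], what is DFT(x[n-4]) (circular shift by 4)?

Time shift by 4: X_shifted[k] = ω_5^(4k) · X[k]
Shifted x = [3, 1, -1, 3, 2]

DFT(x[n-4]) = [8, 2.3090+3.3022i, 1.1910-3.2164i, 1.1910+3.2164i, 2.3090-3.3022i]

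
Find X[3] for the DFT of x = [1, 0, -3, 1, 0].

X[3] = Σ(n=0 to 4) x[n] · ω_5^(3n) where ω_5 = e^(-2πi/5)
= (1)·ω_5^0 + (0)·ω_5^3 + (-3)·ω_5^6 + (1)·ω_5^9 + (0)·ω_5^12

X[3] = 0.3820+3.8042i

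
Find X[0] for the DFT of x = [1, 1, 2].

X[0] = Σ(n=0 to 2) x[n] · ω_3^0 = Σ x[n]
= (1) + (1) + (2)

X[0] = 4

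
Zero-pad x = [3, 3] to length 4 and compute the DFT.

Original 2-point DFT: [6, 0]
Zero-padded 4-point DFT provides frequency interpolation.

DFT_4([x, 0, ...]) = [6, 3-3i, 0, 3+3i]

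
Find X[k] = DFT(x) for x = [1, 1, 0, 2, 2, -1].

X[k] = Σ(n=0 to 5) x[n] · ω_6^(nk)
where ω_6 = e^(-2πi/6)

Computing each X[k]:
X[0] = 5
X[1] = -2
X[2] = 2.0000-3.4641i
X[3] = 1
X[4] = 2.0000+3.4641i
X[5] = -2

X = [5, -2, 2.0000-3.4641i, 1, 2.0000+3.4641i, -2]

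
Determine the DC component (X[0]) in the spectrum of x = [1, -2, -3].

X[0] = Σ(n=0 to 2) x[n] · ω_3^0 = Σ x[n]
= (1) + (-2) + (-3)

X[0] = -4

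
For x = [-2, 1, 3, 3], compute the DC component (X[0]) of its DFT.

X[0] = Σ(n=0 to 3) x[n] · ω_4^0 = Σ x[n]
= (-2) + (1) + (3) + (3)

X[0] = 5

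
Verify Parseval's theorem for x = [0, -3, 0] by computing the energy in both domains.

Time domain:
Σ|x[n]|² = |0|² + |-3|² + |0|² = 9.0000

Frequency domain:
(1/3)Σ|X[k]|² = (1/3)(|-3|² + |1.5000+2.5981i|² + |1.5000-2.5981i|²) = (1/3)·27.0000 = 9.0000

Both sides agree, confirming Parseval's theorem.

Σ|x[n]|² = (1/N)Σ|X[k]|² = 9.0000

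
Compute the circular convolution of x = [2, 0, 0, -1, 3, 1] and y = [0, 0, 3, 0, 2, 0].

(x ⊛ y)[n] = Σ(m=0 to 5) x[m] · y[(n-m) mod 6]

Computing each output sample:
(x ⊛ y)[0] = 9
(x ⊛ y)[1] = 1
(x ⊛ y)[2] = 12
(x ⊛ y)[3] = 2
(x ⊛ y)[4] = 4
(x ⊛ y)[5] = -3

x ⊛ y = [9, 1, 12, 2, 4, -3]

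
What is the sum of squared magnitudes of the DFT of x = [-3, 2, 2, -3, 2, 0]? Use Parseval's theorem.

Parseval: Σ|x[n]|² = (1/N)Σ|X[k]|², so Σ|X[k]|² = N·Σ|x[n]|² = 6·30.0000

Σ|X[k]|² = N·Σ|x[n]|² = 6·30.0000 = 180.0000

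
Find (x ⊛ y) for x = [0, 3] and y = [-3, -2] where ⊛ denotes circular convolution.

(x ⊛ y)[n] = Σ(m=0 to 1) x[m] · y[(n-m) mod 2]

Computing each output sample:
(x ⊛ y)[0] = -6
(x ⊛ y)[1] = -9

x ⊛ y = [-6, -9]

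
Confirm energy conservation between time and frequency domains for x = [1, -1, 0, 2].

Time domain:
Σ|x[n]|² = |1|² + |-1|² + |0|² + |2|² = 6.0000

Frequency domain:
(1/4)Σ|X[k]|² = (1/4)(|2|² + |1+3i|² + |0|² + |1-3i|²) = (1/4)·24.0000 = 6.0000

Both sides agree, confirming Parseval's theorem.

Σ|x[n]|² = (1/N)Σ|X[k]|² = 6.0000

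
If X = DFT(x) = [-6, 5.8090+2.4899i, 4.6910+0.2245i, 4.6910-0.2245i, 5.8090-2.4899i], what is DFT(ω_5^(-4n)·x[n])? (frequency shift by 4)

Modulation property: DFT(ω_5^(-4n)·x[n]) = X[(k-4) mod 5], so circularly shift X by 4 positions.

X[k-4] = [5.8090+2.4899i, 4.6910+0.2245i, 4.6910-0.2245i, 5.8090-2.4899i, -6]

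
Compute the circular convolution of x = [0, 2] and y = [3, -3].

(x ⊛ y)[n] = Σ(m=0 to 1) x[m] · y[(n-m) mod 2]

Computing each output sample:
(x ⊛ y)[0] = -6
(x ⊛ y)[1] = 6

x ⊛ y = [-6, 6]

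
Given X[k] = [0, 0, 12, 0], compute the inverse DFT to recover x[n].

x[n] = (1/4) Σ(k=0 to 3) X[k] · e^(2πikn/4)

Computing each x[n]:
x[0] = 3
x[1] = -3
x[2] = 3
x[3] = -3

x = [3, -3, 3, -3]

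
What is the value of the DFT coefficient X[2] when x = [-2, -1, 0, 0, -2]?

X[2] = Σ(n=0 to 4) x[n] · ω_5^(2n) where ω_5 = e^(-2πi/5)
= (-2)·ω_5^0 + (-1)·ω_5^2 + (0)·ω_5^4 + (0)·ω_5^6 + (-2)·ω_5^8

X[2] = 0.4271-0.5878i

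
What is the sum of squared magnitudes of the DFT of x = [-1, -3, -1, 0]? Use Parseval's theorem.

Parseval: Σ|x[n]|² = (1/N)Σ|X[k]|², so Σ|X[k]|² = N·Σ|x[n]|² = 4·11.0000

Σ|X[k]|² = N·Σ|x[n]|² = 4·11.0000 = 44.0000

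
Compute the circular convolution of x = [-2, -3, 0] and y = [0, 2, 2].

(x ⊛ y)[n] = Σ(m=0 to 2) x[m] · y[(n-m) mod 3]

Computing each output sample:
(x ⊛ y)[0] = -6
(x ⊛ y)[1] = -4
(x ⊛ y)[2] = -10

x ⊛ y = [-6, -4, -10]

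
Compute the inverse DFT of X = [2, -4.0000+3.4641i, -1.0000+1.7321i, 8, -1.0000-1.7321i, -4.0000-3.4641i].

x[n] = (1/6) Σ(k=0 to 5) X[k] · e^(2πikn/6)

Computing each x[n]:
x[0] = 0
x[1] = -3
x[2] = 2
x[3] = 0
x[4] = 3
x[5] = 0

x = [0, -3, 2, 0, 3, 0]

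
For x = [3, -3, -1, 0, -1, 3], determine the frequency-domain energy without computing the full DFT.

Parseval: Σ|x[n]|² = (1/N)Σ|X[k]|², so Σ|X[k]|² = N·Σ|x[n]|² = 6·29.0000

Σ|X[k]|² = N·Σ|x[n]|² = 6·29.0000 = 174.0000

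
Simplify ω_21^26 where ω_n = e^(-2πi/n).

Since ω_21^21 = 1, powers reduce modulo 21.
26 mod 21 = 5
So ω_21^26 = ω_21^5 = e^(-2πi·5/21)

ω_21^26 = ω_21^5 = 0.0747-0.9972i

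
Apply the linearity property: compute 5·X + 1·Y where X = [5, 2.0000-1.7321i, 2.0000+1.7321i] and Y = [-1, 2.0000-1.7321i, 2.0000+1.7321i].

By linearity: DFT(5x + 1y) = 5·DFT(x) + 1·DFT(y)
= 5·[5, 2.0000-1.7321i, 2.0000+1.7321i] + 1·[-1, 2.0000-1.7321i, 2.0000+1.7321i]

Computing element-wise:
Z[0] = 5·(5) + 1·(-1) = 24
Z[1] = 5·(2.0000-1.7321i) + 1·(2.0000-1.7321i) = 12.0000-10.3926i
Z[2] = 5·(2.0000+1.7321i) + 1·(2.0000+1.7321i) = 12.0000+10.3926i

DFT(5x + 1y) = 5·X + 1·Y = [24, 12.0000-10.3926i, 12.0000+10.3926i]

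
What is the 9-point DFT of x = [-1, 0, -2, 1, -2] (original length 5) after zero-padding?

Original 5-point DFT: [-4, -0.8090-0.1388i, 0.3090-4.0287i, 0.3090+4.0287i, -0.8090+0.1388i]
Zero-padded 9-point DFT provides frequency interpolation.

DFT_9([x, 0, ...]) = [-4, 0.0321+1.7876i, -1.1527+0.2645i, 2, -3.3794-4.1212i, -3.3794+4.1212i, 2, -1.1527-0.2645i, 0.0321-1.7876i]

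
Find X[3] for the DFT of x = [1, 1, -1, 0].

X[3] = Σ(n=0 to 3) x[n] · ω_4^(3n) where ω_4 = e^(-2πi/4)
= (1)·ω_4^0 + (1)·ω_4^3 + (-1)·ω_4^6 + (0)·ω_4^9

X[3] = 2+1i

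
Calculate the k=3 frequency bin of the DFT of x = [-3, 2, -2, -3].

X[3] = Σ(n=0 to 3) x[n] · ω_4^(3n) where ω_4 = e^(-2πi/4)
= (-3)·ω_4^0 + (2)·ω_4^3 + (-2)·ω_4^6 + (-3)·ω_4^9

X[3] = -1+5i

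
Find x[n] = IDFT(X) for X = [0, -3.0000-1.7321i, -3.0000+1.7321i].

x[n] = (1/3) Σ(k=0 to 2) X[k] · e^(2πikn/3)

Computing each x[n]:
x[0] = -2
x[1] = 2
x[2] = 0

x = [-2, 2, 0]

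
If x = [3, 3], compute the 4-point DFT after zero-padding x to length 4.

Original 2-point DFT: [6, 0]
Zero-padded 4-point DFT provides frequency interpolation.

DFT_4([x, 0, ...]) = [6, 3-3i, 0, 3+3i]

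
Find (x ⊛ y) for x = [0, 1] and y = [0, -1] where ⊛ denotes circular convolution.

(x ⊛ y)[n] = Σ(m=0 to 1) x[m] · y[(n-m) mod 2]

Computing each output sample:
(x ⊛ y)[0] = -1
(x ⊛ y)[1] = 0

x ⊛ y = [-1, 0]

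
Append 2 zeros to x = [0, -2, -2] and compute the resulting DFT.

Original 3-point DFT: [-4, 2, 2]
Zero-padded 5-point DFT provides frequency interpolation.

DFT_5([x, 0, ...]) = [-4, 1.0000+3.0777i, 1.0000-0.7265i, 1.0000+0.7265i, 1.0000-3.0777i]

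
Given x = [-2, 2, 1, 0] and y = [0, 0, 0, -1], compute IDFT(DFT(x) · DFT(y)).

(x ⊛ y)[n] = Σ(m=0 to 3) x[m] · y[(n-m) mod 4]

Computing each output sample:
(x ⊛ y)[0] = -2
(x ⊛ y)[1] = -1
(x ⊛ y)[2] = 0
(x ⊛ y)[3] = 2

x ⊛ y = [-2, -1, 0, 2]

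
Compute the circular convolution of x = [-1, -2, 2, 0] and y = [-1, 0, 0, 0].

(x ⊛ y)[n] = Σ(m=0 to 3) x[m] · y[(n-m) mod 4]

Computing each output sample:
(x ⊛ y)[0] = 1
(x ⊛ y)[1] = 2
(x ⊛ y)[2] = -2
(x ⊛ y)[3] = 0

x ⊛ y = [1, 2, -2, 0]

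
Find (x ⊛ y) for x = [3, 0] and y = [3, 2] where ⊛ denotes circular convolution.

(x ⊛ y)[n] = Σ(m=0 to 1) x[m] · y[(n-m) mod 2]

Computing each output sample:
(x ⊛ y)[0] = 9
(x ⊛ y)[1] = 6

x ⊛ y = [9, 6]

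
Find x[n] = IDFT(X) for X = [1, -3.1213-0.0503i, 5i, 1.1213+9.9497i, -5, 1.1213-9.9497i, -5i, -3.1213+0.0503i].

x[n] = (1/8) Σ(k=0 to 7) X[k] · e^(2πikn/8)

Computing each x[n]:
x[0] = -1
x[1] = -3
x[2] = 2
x[3] = 1
x[4] = 0
x[5] = 2
x[6] = -3
x[7] = 3

x = [-1, -3, 2, 1, 0, 2, -3, 3]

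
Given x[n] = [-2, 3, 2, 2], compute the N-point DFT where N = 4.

X[k] = Σ(n=0 to 3) x[n] · ω_4^(nk)
where ω_4 = e^(-2πi/4)

Computing each X[k]:
X[0] = 5
X[1] = -4-1i
X[2] = -5
X[3] = -4+1i

X = [5, -4-1i, -5, -4+1i]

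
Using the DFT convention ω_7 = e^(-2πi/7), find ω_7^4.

ω_7^4 = e^(-2πi·4/7)
= cos(-2π·4/7) + i·sin(-2π·4/7)
= cos(-8π/7) + i·sin(-8π/7)

ω_7^4 = cos(-8π/7) + i·sin(-8π/7) = -0.9010+0.4339i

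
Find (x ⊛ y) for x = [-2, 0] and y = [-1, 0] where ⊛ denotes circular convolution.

(x ⊛ y)[n] = Σ(m=0 to 1) x[m] · y[(n-m) mod 2]

Computing each output sample:
(x ⊛ y)[0] = 2
(x ⊛ y)[1] = 0

x ⊛ y = [2, 0]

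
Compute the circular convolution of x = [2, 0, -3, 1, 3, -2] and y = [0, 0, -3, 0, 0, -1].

(x ⊛ y)[n] = Σ(m=0 to 5) x[m] · y[(n-m) mod 6]

Computing each output sample:
(x ⊛ y)[0] = -9
(x ⊛ y)[1] = 9
(x ⊛ y)[2] = -7
(x ⊛ y)[3] = -3
(x ⊛ y)[4] = 11
(x ⊛ y)[5] = -5

x ⊛ y = [-9, 9, -7, -3, 11, -5]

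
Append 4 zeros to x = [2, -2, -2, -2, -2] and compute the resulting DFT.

Original 5-point DFT: [-6, 4, 4, 4, 4]
Zero-padded 9-point DFT provides frequency interpolation.

DFT_9([x, 0, ...]) = [-6, 3.0000+5.6713i, 3.0000-0.3640i, 3.0000+1.7321i, 3.0000-0.8391i, 3.0000+0.8391i, 3.0000-1.7321i, 3.0000+0.3640i, 3.0000-5.6713i]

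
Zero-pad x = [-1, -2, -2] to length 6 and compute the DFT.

Original 3-point DFT: [-5, 1, 1]
Zero-padded 6-point DFT provides frequency interpolation.

DFT_6([x, 0, ...]) = [-5, -1.0000+3.4641i, 1, -1, 1, -1.0000-3.4641i]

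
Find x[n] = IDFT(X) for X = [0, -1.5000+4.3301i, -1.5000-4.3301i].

x[n] = (1/3) Σ(k=0 to 2) X[k] · e^(2πikn/3)

Computing each x[n]:
x[0] = -1
x[1] = -2
x[2] = 3

x = [-1, -2, 3]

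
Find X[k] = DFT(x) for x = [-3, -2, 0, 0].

X[k] = Σ(n=0 to 3) x[n] · ω_4^(nk)
where ω_4 = e^(-2πi/4)

Computing each X[k]:
X[0] = -5
X[1] = -3+2i
X[2] = -1
X[3] = -3-2i

X = [-5, -3+2i, -1, -3-2i]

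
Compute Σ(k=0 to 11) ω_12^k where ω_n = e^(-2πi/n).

Sum of all nth roots of unity equals 0 for n > 1 (geometric series with r ≠ 1).

0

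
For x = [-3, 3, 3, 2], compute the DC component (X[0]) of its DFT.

X[0] = Σ(n=0 to 3) x[n] · ω_4^0 = Σ x[n]
= (-3) + (3) + (3) + (2)

X[0] = 5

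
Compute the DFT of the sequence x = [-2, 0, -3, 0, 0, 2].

X[k] = Σ(n=0 to 5) x[n] · ω_6^(nk)
where ω_6 = e^(-2πi/6)

Computing each X[k]:
X[0] = -3
X[1] = 0.5000+4.3301i
X[2] = -1.5000-0.8660i
X[3] = -7
X[4] = -1.5000+0.8660i
X[5] = 0.5000-4.3301i

X = [-3, 0.5000+4.3301i, -1.5000-0.8660i, -7, -1.5000+0.8660i, 0.5000-4.3301i]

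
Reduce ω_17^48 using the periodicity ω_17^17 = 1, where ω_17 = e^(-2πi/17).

Since ω_17^17 = 1, powers reduce modulo 17.
48 mod 17 = 14
So ω_17^48 = ω_17^14 = e^(-2πi·14/17)

ω_17^48 = ω_17^14 = 0.4457+0.8952i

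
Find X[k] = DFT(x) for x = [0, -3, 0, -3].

X[k] = Σ(n=0 to 3) x[n] · ω_4^(nk)
where ω_4 = e^(-2πi/4)

Computing each X[k]:
X[0] = -6
X[1] = 0
X[2] = 6
X[3] = 0

X = [-6, 0, 6, 0]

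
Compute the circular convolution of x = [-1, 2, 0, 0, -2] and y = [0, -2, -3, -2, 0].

(x ⊛ y)[n] = Σ(m=0 to 4) x[m] · y[(n-m) mod 5]

Computing each output sample:
(x ⊛ y)[0] = 4
(x ⊛ y)[1] = 8
(x ⊛ y)[2] = 3
(x ⊛ y)[3] = -4
(x ⊛ y)[4] = -4

x ⊛ y = [4, 8, 3, -4, -4]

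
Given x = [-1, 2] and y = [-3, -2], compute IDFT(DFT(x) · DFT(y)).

(x ⊛ y)[n] = Σ(m=0 to 1) x[m] · y[(n-m) mod 2]

Computing each output sample:
(x ⊛ y)[0] = -1
(x ⊛ y)[1] = -4

x ⊛ y = [-1, -4]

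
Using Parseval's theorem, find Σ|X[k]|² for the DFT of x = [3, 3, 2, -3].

Parseval: Σ|x[n]|² = (1/N)Σ|X[k]|², so Σ|X[k]|² = N·Σ|x[n]|² = 4·31.0000

Σ|X[k]|² = N·Σ|x[n]|² = 4·31.0000 = 124.0000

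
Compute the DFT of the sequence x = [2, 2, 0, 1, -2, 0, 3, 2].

X[k] = Σ(n=0 to 7) x[n] · ω_8^(nk)
where ω_8 = e^(-2πi/8)

Computing each X[k]:
X[0] = 8
X[1] = 6.1213+2.2929i
X[2] = -3+1i
X[3] = 1.8787-3.7071i
X[4] = -2
X[5] = 1.8787+3.7071i
X[6] = -3-1i
X[7] = 6.1213-2.2929i

X = [8, 6.1213+2.2929i, -3+1i, 1.8787-3.7071i, -2, 1.8787+3.7071i, -3-1i, 6.1213-2.2929i]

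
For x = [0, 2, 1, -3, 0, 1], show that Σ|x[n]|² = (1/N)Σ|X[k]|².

Time domain:
Σ|x[n]|² = |0|² + |2|² + |1|² + |-3|² + |0|² + |1|² = 15.0000

Frequency domain:
(1/6)Σ|X[k]|² = (1/6)(|1|² + |4.0000-1.7321i|² + |-5|² + |1|² + |-5|² + |4.0000+1.7321i|²) = (1/6)·90.0000 = 15.0000

Both sides agree, confirming Parseval's theorem.

Σ|x[n]|² = (1/N)Σ|X[k]|² = 15.0000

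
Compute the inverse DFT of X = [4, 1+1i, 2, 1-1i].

x[n] = (1/4) Σ(k=0 to 3) X[k] · e^(2πikn/4)

Computing each x[n]:
x[0] = 2
x[1] = 0
x[2] = 1
x[3] = 1

x = [2, 0, 1, 1]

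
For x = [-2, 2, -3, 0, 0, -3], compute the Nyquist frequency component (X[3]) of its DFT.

X[3] = Σ(n=0 to 5) x[n] · ω_6^(3n) where ω_6 = e^(-2πi/6)
= (-2)·ω_6^0 + (2)·ω_6^3 + (-3)·ω_6^6 + (0)·ω_6^9 + (0)·ω_6^12 + (-3)·ω_6^15

X[3] = -4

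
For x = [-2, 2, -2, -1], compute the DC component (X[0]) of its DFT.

X[0] = Σ(n=0 to 3) x[n] · ω_4^0 = Σ x[n]
= (-2) + (2) + (-2) + (-1)

X[0] = -3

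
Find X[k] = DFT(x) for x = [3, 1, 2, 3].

X[k] = Σ(n=0 to 3) x[n] · ω_4^(nk)
where ω_4 = e^(-2πi/4)

Computing each X[k]:
X[0] = 9
X[1] = 1+2i
X[2] = 1
X[3] = 1-2i

X = [9, 1+2i, 1, 1-2i]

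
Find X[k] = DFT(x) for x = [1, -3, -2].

X[k] = Σ(n=0 to 2) x[n] · ω_3^(nk)
where ω_3 = e^(-2πi/3)

Computing each X[k]:
X[0] = -4
X[1] = 3.5000+0.8660i
X[2] = 3.5000-0.8660i

X = [-4, 3.5000+0.8660i, 3.5000-0.8660i]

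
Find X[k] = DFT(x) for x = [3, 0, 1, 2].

X[k] = Σ(n=0 to 3) x[n] · ω_4^(nk)
where ω_4 = e^(-2πi/4)

Computing each X[k]:
X[0] = 6
X[1] = 2+2i
X[2] = 2
X[3] = 2-2i

X = [6, 2+2i, 2, 2-2i]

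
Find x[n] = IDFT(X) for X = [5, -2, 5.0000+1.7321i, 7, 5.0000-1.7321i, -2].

x[n] = (1/6) Σ(k=0 to 5) X[k] · e^(2πikn/6)

Computing each x[n]:
x[0] = 3
x[1] = -2
x[2] = 2
x[3] = 2
x[4] = 1
x[5] = -1

x = [3, -2, 2, 2, 1, -1]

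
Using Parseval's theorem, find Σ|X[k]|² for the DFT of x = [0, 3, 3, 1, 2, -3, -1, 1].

Parseval: Σ|x[n]|² = (1/N)Σ|X[k]|², so Σ|X[k]|² = N·Σ|x[n]|² = 8·34.0000

Σ|X[k]|² = N·Σ|x[n]|² = 8·34.0000 = 272.0000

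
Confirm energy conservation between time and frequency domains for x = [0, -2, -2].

Time domain:
Σ|x[n]|² = |0|² + |-2|² + |-2|² = 8.0000

Frequency domain:
(1/3)Σ|X[k]|² = (1/3)(|-4|² + |2|² + |2|²) = (1/3)·24.0000 = 8.0000

Both sides agree, confirming Parseval's theorem.

Σ|x[n]|² = (1/N)Σ|X[k]|² = 8.0000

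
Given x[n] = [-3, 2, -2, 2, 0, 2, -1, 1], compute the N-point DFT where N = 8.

X[k] = Σ(n=0 to 7) x[n] · ω_8^(nk)
where ω_8 = e^(-2πi/8)

Computing each X[k]:
X[0] = 1
X[1] = -3.7071+0.2929i
X[2] = -1i
X[3] = -2.2929-1.7071i
X[4] = -13
X[5] = -2.2929+1.7071i
X[6] = 1i
X[7] = -3.7071-0.2929i

X = [1, -3.7071+0.2929i, -1i, -2.2929-1.7071i, -13, -2.2929+1.7071i, 1i, -3.7071-0.2929i]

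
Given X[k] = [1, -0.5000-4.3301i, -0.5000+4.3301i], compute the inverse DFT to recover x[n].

x[n] = (1/3) Σ(k=0 to 2) X[k] · e^(2πikn/3)

Computing each x[n]:
x[0] = 0
x[1] = 3
x[2] = -2

x = [0, 3, -2]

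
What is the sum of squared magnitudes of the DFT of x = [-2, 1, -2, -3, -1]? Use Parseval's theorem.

Parseval: Σ|x[n]|² = (1/N)Σ|X[k]|², so Σ|X[k]|² = N·Σ|x[n]|² = 5·19.0000

Σ|X[k]|² = N·Σ|x[n]|² = 5·19.0000 = 95.0000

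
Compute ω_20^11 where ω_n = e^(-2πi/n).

ω_20^11 = e^(-2πi·11/20)
= cos(-2π·11/20) + i·sin(-2π·11/20)
= cos(-22π/20) + i·sin(-22π/20)

ω_20^11 = cos(-22π/20) + i·sin(-22π/20) = -0.9511+0.3090i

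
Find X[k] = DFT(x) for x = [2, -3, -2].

X[k] = Σ(n=0 to 2) x[n] · ω_3^(nk)
where ω_3 = e^(-2πi/3)

Computing each X[k]:
X[0] = -3
X[1] = 4.5000+0.8660i
X[2] = 4.5000-0.8660i

X = [-3, 4.5000+0.8660i, 4.5000-0.8660i]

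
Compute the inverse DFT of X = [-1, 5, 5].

x[n] = (1/3) Σ(k=0 to 2) X[k] · e^(2πikn/3)

Computing each x[n]:
x[0] = 3
x[1] = -2
x[2] = -2

x = [3, -2, -2]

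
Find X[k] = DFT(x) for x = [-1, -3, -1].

X[k] = Σ(n=0 to 2) x[n] · ω_3^(nk)
where ω_3 = e^(-2πi/3)

Computing each X[k]:
X[0] = -5
X[1] = 1.0000+1.7321i
X[2] = 1.0000-1.7321i

X = [-5, 1.0000+1.7321i, 1.0000-1.7321i]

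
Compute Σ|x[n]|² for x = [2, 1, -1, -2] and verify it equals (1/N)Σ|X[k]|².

Time domain:
Σ|x[n]|² = |2|² + |1|² + |-1|² + |-2|² = 10.0000

Frequency domain:
(1/4)Σ|X[k]|² = (1/4)(|0|² + |3-3i|² + |2|² + |3+3i|²) = (1/4)·40.0000 = 10.0000

Both sides agree, confirming Parseval's theorem.

Σ|x[n]|² = (1/N)Σ|X[k]|² = 10.0000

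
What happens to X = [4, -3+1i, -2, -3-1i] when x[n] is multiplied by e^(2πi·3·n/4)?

Modulation property: DFT(ω_4^(-3n)·x[n]) = X[(k-3) mod 4], so circularly shift X by 3 positions.

X[k-3] = [-3+1i, -2, -3-1i, 4]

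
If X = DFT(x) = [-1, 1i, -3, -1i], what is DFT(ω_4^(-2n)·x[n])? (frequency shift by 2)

Modulation property: DFT(ω_4^(-2n)·x[n]) = X[(k-2) mod 4], so circularly shift X by 2 positions.

X[k-2] = [-3, -1i, -1, 1i]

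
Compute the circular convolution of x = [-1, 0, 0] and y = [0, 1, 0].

(x ⊛ y)[n] = Σ(m=0 to 2) x[m] · y[(n-m) mod 3]

Computing each output sample:
(x ⊛ y)[0] = 0
(x ⊛ y)[1] = -1
(x ⊛ y)[2] = 0

x ⊛ y = [0, -1, 0]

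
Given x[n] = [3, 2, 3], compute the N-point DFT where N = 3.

X[k] = Σ(n=0 to 2) x[n] · ω_3^(nk)
where ω_3 = e^(-2πi/3)

Computing each X[k]:
X[0] = 8
X[1] = 0.5000+0.8660i
X[2] = 0.5000-0.8660i

X = [8, 0.5000+0.8660i, 0.5000-0.8660i]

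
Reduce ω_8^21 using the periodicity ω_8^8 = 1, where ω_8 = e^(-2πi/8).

Since ω_8^8 = 1, powers reduce modulo 8.
21 mod 8 = 5
So ω_8^21 = ω_8^5 = e^(-2πi·5/8)

ω_8^21 = ω_8^5 = -0.7071+0.7071i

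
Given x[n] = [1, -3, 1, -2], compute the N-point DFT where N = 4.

X[k] = Σ(n=0 to 3) x[n] · ω_4^(nk)
where ω_4 = e^(-2πi/4)

Computing each X[k]:
X[0] = -3
X[1] = 1i
X[2] = 7
X[3] = -1i

X = [-3, 1i, 7, -1i]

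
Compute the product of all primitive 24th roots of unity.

The primitive 24th roots of unity are ω_24^k for k coprime to 24: k ∈ {1, 5, 7, 11, 13, 17, 19, 23}
Their product equals the constant term of the cyclotomic polynomial Φ_24(x) up to sign.
For n ≥ 3, the product of all primitive nth roots of unity is 1. (For n=1 it is 1; for n=2 it is -1.)

1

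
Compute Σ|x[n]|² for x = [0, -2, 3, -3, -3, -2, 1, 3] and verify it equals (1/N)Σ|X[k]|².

Time domain:
Σ|x[n]|² = |0|² + |-2|² + |3|² + |-3|² + |-3|² + |-2|² + |1|² + |3|² = 45.0000

Frequency domain:
(1/8)Σ|X[k]|² = (1/8)(|-3|² + |7.2426+2.2426i|² + |-7+4i|² + |-1.2426+6.2426i|² + |5|² + |-1.2426-6.2426i|² + |-7-4i|² + |7.2426-2.2426i|²) = (1/8)·360.0000 = 45.0000

Both sides agree, confirming Parseval's theorem.

Σ|x[n]|² = (1/N)Σ|X[k]|² = 45.0000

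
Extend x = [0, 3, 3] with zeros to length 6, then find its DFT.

Original 3-point DFT: [6, -3, -3]
Zero-padded 6-point DFT provides frequency interpolation.

DFT_6([x, 0, ...]) = [6, -5.1962i, -3, 0, -3, 5.1962i]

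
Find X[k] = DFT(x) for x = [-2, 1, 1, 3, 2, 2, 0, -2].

X[k] = Σ(n=0 to 7) x[n] · ω_8^(nk)
where ω_8 = e^(-2πi/8)

Computing each X[k]:
X[0] = 5
X[1] = -8.2426-3.8284i
X[2] = -1-2i
X[3] = 0.2426-1.8284i
X[4] = -3
X[5] = 0.2426+1.8284i
X[6] = -1+2i
X[7] = -8.2426+3.8284i

X = [5, -8.2426-3.8284i, -1-2i, 0.2426-1.8284i, -3, 0.2426+1.8284i, -1+2i, -8.2426+3.8284i]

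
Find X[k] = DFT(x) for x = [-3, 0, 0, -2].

X[k] = Σ(n=0 to 3) x[n] · ω_4^(nk)
where ω_4 = e^(-2πi/4)

Computing each X[k]:
X[0] = -5
X[1] = -3-2i
X[2] = -1
X[3] = -3+2i

X = [-5, -3-2i, -1, -3+2i]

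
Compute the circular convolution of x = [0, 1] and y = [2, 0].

(x ⊛ y)[n] = Σ(m=0 to 1) x[m] · y[(n-m) mod 2]

Computing each output sample:
(x ⊛ y)[0] = 0
(x ⊛ y)[1] = 2

x ⊛ y = [0, 2]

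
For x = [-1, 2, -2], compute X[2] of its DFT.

X[2] = Σ(n=0 to 2) x[n] · ω_3^(2n) where ω_3 = e^(-2πi/3)
= (-1)·ω_3^0 + (2)·ω_3^2 + (-2)·ω_3^4

X[2] = -1.0000+3.4641i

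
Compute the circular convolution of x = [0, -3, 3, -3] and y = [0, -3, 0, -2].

(x ⊛ y)[n] = Σ(m=0 to 3) x[m] · y[(n-m) mod 4]

Computing each output sample:
(x ⊛ y)[0] = 15
(x ⊛ y)[1] = -6
(x ⊛ y)[2] = 15
(x ⊛ y)[3] = -9

x ⊛ y = [15, -6, 15, -9]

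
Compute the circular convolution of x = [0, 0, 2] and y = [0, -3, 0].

(x ⊛ y)[n] = Σ(m=0 to 2) x[m] · y[(n-m) mod 3]

Computing each output sample:
(x ⊛ y)[0] = -6
(x ⊛ y)[1] = 0
(x ⊛ y)[2] = 0

x ⊛ y = [-6, 0, 0]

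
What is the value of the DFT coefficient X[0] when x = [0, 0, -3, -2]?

X[0] = Σ(n=0 to 3) x[n] · ω_4^0 = Σ x[n]
= (0) + (0) + (-3) + (-2)

X[0] = -5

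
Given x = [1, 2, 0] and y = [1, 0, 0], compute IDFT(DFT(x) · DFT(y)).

(x ⊛ y)[n] = Σ(m=0 to 2) x[m] · y[(n-m) mod 3]

Computing each output sample:
(x ⊛ y)[0] = 1
(x ⊛ y)[1] = 2
(x ⊛ y)[2] = 0

x ⊛ y = [1, 2, 0]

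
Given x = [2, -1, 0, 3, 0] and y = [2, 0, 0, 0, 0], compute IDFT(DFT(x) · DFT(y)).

(x ⊛ y)[n] = Σ(m=0 to 4) x[m] · y[(n-m) mod 5]

Computing each output sample:
(x ⊛ y)[0] = 4
(x ⊛ y)[1] = -2
(x ⊛ y)[2] = 0
(x ⊛ y)[3] = 6
(x ⊛ y)[4] = 0

x ⊛ y = [4, -2, 0, 6, 0]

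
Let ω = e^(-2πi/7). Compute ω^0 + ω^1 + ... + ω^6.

Sum of all nth roots of unity equals 0 for n > 1 (geometric series with r ≠ 1).

0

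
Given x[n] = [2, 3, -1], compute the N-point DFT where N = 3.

X[k] = Σ(n=0 to 2) x[n] · ω_3^(nk)
where ω_3 = e^(-2πi/3)

Computing each X[k]:
X[0] = 4
X[1] = 1.0000-3.4641i
X[2] = 1.0000+3.4641i

X = [4, 1.0000-3.4641i, 1.0000+3.4641i]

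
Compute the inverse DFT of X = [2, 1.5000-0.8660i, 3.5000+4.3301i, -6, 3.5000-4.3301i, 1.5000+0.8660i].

x[n] = (1/6) Σ(k=0 to 5) X[k] · e^(2πikn/6)

Computing each x[n]:
x[0] = 1
x[1] = 0
x[2] = 0
x[3] = 2
x[4] = -3
x[5] = 2

x = [1, 0, 0, 2, -3, 2]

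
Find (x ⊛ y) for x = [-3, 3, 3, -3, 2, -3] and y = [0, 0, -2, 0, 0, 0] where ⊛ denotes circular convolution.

(x ⊛ y)[n] = Σ(m=0 to 5) x[m] · y[(n-m) mod 6]

Computing each output sample:
(x ⊛ y)[0] = -4
(x ⊛ y)[1] = 6
(x ⊛ y)[2] = 6
(x ⊛ y)[3] = -6
(x ⊛ y)[4] = -6
(x ⊛ y)[5] = 6

x ⊛ y = [-4, 6, 6, -6, -6, 6]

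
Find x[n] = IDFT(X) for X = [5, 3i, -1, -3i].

x[n] = (1/4) Σ(k=0 to 3) X[k] · e^(2πikn/4)

Computing each x[n]:
x[0] = 1
x[1] = 0
x[2] = 1
x[3] = 3

x = [1, 0, 1, 3]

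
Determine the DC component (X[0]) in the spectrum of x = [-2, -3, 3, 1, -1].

X[0] = Σ(n=0 to 4) x[n] · ω_5^0 = Σ x[n]
= (-2) + (-3) + (3) + (1) + (-1)

X[0] = -2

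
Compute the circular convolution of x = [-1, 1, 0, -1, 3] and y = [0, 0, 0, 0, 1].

(x ⊛ y)[n] = Σ(m=0 to 4) x[m] · y[(n-m) mod 5]

Computing each output sample:
(x ⊛ y)[0] = 1
(x ⊛ y)[1] = 0
(x ⊛ y)[2] = -1
(x ⊛ y)[3] = 3
(x ⊛ y)[4] = -1

x ⊛ y = [1, 0, -1, 3, -1]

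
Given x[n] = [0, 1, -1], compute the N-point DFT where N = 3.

X[k] = Σ(n=0 to 2) x[n] · ω_3^(nk)
where ω_3 = e^(-2πi/3)

Computing each X[k]:
X[0] = 0
X[1] = -1.7321i
X[2] = 1.7321i

X = [0, -1.7321i, 1.7321i]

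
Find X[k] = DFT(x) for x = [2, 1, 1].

X[k] = Σ(n=0 to 2) x[n] · ω_3^(nk)
where ω_3 = e^(-2πi/3)

Computing each X[k]:
X[0] = 4
X[1] = 1
X[2] = 1

X = [4, 1, 1]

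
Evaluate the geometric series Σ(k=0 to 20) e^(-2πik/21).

Sum of all nth roots of unity equals 0 for n > 1 (geometric series with r ≠ 1).

0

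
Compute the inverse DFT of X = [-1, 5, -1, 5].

x[n] = (1/4) Σ(k=0 to 3) X[k] · e^(2πikn/4)

Computing each x[n]:
x[0] = 2
x[1] = 0
x[2] = -3
x[3] = 0

x = [2, 0, -3, 0]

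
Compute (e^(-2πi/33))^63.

Since ω_33^33 = 1, powers reduce modulo 33.
63 mod 33 = 30
So ω_33^63 = ω_33^30 = e^(-2πi·30/33)

ω_33^63 = ω_33^30 = 0.8413+0.5406i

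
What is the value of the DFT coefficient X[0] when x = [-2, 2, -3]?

X[0] = Σ(n=0 to 2) x[n] · ω_3^0 = Σ x[n]
= (-2) + (2) + (-3)

X[0] = -3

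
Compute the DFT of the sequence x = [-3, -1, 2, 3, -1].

X[k] = Σ(n=0 to 4) x[n] · ω_5^(nk)
where ω_5 = e^(-2πi/5)

Computing each X[k]:
X[0] = 0
X[1] = -7.6631+0.5878i
X[2] = 0.1631-0.9511i
X[3] = 0.1631+0.9511i
X[4] = -7.6631-0.5878i

X = [0, -7.6631+0.5878i, 0.1631-0.9511i, 0.1631+0.9511i, -7.6631-0.5878i]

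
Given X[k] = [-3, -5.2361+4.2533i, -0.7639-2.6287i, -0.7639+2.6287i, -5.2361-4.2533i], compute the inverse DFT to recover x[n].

x[n] = (1/5) Σ(k=0 to 4) X[k] · e^(2πikn/5)

Computing each x[n]:
x[0] = -3
x[1] = -2
x[2] = -1
x[3] = 3
x[4] = 0

x = [-3, -2, -1, 3, 0]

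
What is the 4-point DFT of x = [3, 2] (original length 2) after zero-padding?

Original 2-point DFT: [5, 1]
Zero-padded 4-point DFT provides frequency interpolation.

DFT_4([x, 0, ...]) = [5, 3-2i, 1, 3+2i]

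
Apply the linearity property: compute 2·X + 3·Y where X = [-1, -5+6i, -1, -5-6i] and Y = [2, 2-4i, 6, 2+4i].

By linearity: DFT(2x + 3y) = 2·DFT(x) + 3·DFT(y)
= 2·[-1, -5+6i, -1, -5-6i] + 3·[2, 2-4i, 6, 2+4i]

Computing element-wise:
Z[0] = 2·(-1) + 3·(2) = 4
Z[1] = 2·(-5+6i) + 3·(2-4i) = -4
Z[2] = 2·(-1) + 3·(6) = 16
Z[3] = 2·(-5-6i) + 3·(2+4i) = -4

DFT(2x + 3y) = 2·X + 3·Y = [4, -4, 16, -4]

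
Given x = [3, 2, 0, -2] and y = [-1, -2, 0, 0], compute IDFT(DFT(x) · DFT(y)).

(x ⊛ y)[n] = Σ(m=0 to 3) x[m] · y[(n-m) mod 4]

Computing each output sample:
(x ⊛ y)[0] = 1
(x ⊛ y)[1] = -8
(x ⊛ y)[2] = -4
(x ⊛ y)[3] = 2

x ⊛ y = [1, -8, -4, 2]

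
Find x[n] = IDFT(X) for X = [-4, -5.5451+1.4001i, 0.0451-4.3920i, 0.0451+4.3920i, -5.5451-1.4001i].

x[n] = (1/5) Σ(k=0 to 4) X[k] · e^(2πikn/5)

Computing each x[n]:
x[0] = -3
x[1] = -1
x[2] = -1
x[3] = 3
x[4] = -2

x = [-3, -1, -1, 3, -2]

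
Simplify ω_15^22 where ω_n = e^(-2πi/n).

Since ω_15^15 = 1, powers reduce modulo 15.
22 mod 15 = 7
So ω_15^22 = ω_15^7 = e^(-2πi·7/15)

ω_15^22 = ω_15^7 = -0.9781-0.2079i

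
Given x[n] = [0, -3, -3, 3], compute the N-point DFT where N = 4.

X[k] = Σ(n=0 to 3) x[n] · ω_4^(nk)
where ω_4 = e^(-2πi/4)

Computing each X[k]:
X[0] = -3
X[1] = 3+6i
X[2] = -3
X[3] = 3-6i

X = [-3, 3+6i, -3, 3-6i]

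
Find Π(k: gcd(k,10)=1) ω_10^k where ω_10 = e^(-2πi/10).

The primitive 10th roots of unity are ω_10^k for k coprime to 10: k ∈ {1, 3, 7, 9}
Their product equals the constant term of the cyclotomic polynomial Φ_10(x) up to sign.
For n ≥ 3, the product of all primitive nth roots of unity is 1. (For n=1 it is 1; for n=2 it is -1.)

1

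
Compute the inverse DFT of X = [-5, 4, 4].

x[n] = (1/3) Σ(k=0 to 2) X[k] · e^(2πikn/3)

Computing each x[n]:
x[0] = 1
x[1] = -3
x[2] = -3

x = [1, -3, -3]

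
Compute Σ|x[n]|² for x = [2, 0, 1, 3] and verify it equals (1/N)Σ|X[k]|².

Time domain:
Σ|x[n]|² = |2|² + |0|² + |1|² + |3|² = 14.0000

Frequency domain:
(1/4)Σ|X[k]|² = (1/4)(|6|² + |1+3i|² + |0|² + |1-3i|²) = (1/4)·56.0000 = 14.0000

Both sides agree, confirming Parseval's theorem.

Σ|x[n]|² = (1/N)Σ|X[k]|² = 14.0000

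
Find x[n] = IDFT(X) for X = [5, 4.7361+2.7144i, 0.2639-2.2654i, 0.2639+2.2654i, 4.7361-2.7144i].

x[n] = (1/5) Σ(k=0 to 4) X[k] · e^(2πikn/5)

Computing each x[n]:
x[0] = 3
x[1] = 1
x[2] = -2
x[3] = 1
x[4] = 2

x = [3, 1, -2, 1, 2]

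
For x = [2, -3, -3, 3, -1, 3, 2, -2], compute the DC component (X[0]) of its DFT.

X[0] = Σ(n=0 to 7) x[n] · ω_8^0 = Σ x[n]
= (2) + (-3) + (-3) + (3) + (-1) + (3) + (2) + (-2)

X[0] = 1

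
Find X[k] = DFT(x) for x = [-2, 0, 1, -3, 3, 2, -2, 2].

X[k] = Σ(n=0 to 7) x[n] · ω_8^(nk)
where ω_8 = e^(-2πi/8)

Computing each X[k]:
X[0] = 1
X[1] = -2.8787+1.9497i
X[2] = 2-3i
X[3] = -7.1213+7.9497i
X[4] = -1
X[5] = -7.1213-7.9497i
X[6] = 2+3i
X[7] = -2.8787-1.9497i

X = [1, -2.8787+1.9497i, 2-3i, -7.1213+7.9497i, -1, -7.1213-7.9497i, 2+3i, -2.8787-1.9497i]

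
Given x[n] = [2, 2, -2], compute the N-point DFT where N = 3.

X[k] = Σ(n=0 to 2) x[n] · ω_3^(nk)
where ω_3 = e^(-2πi/3)

Computing each X[k]:
X[0] = 2
X[1] = 2.0000-3.4641i
X[2] = 2.0000+3.4641i

X = [2, 2.0000-3.4641i, 2.0000+3.4641i]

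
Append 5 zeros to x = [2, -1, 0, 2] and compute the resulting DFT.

Original 4-point DFT: [3, 2+3i, 1, 2-3i]
Zero-padded 9-point DFT provides frequency interpolation.

DFT_9([x, 0, ...]) = [3, 0.2340-1.0893i, 0.8264+2.7169i, 4.5000+0.8660i, 1.9397-1.3900i, 1.9397+1.3900i, 4.5000-0.8660i, 0.8264-2.7169i, 0.2340+1.0893i]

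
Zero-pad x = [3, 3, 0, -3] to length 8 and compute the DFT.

Original 4-point DFT: [3, 3-6i, 3, 3+6i]
Zero-padded 8-point DFT provides frequency interpolation.

DFT_8([x, 0, ...]) = [3, 7.2426, 3-6i, -1.2426, 3, -1.2426, 3+6i, 7.2426]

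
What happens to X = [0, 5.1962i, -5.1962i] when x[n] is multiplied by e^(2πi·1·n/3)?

Modulation property: DFT(ω_3^(-1n)·x[n]) = X[(k-1) mod 3], so circularly shift X by 1 positions.

X[k-1] = [-5.1962i, 0, 5.1962i]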